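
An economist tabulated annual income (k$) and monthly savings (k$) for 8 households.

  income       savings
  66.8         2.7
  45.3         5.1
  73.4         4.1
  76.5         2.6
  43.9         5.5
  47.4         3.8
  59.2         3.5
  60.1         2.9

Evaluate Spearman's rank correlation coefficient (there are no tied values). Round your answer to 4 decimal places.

-0.7619

Rank income: 6, 2, 7, 8, 1, 3, 4, 5
Rank savings: 2, 7, 6, 1, 8, 5, 4, 3
d = rank(income) − rank(savings): 4, -5, 1, 7, -7, -2, 0, 2; Σd² = 148
ρ = 1 − 6Σd² / [n(n²−1)] = 1 − 6×148 / (8×63) = 1 − 888/504 ≈ -0.7619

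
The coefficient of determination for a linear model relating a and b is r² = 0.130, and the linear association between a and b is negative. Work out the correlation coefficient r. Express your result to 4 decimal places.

-0.3606

|r| = √0.130 = 0.3606
The association is negative, so r = −0.3606.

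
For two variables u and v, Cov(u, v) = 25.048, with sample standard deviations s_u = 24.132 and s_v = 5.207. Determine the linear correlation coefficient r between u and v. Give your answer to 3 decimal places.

0.199

r = Cov(u,v) / (s_u · s_v) = 25.048 / (24.132 × 5.207)
  = 25.048 / 125.6553 ≈ 0.199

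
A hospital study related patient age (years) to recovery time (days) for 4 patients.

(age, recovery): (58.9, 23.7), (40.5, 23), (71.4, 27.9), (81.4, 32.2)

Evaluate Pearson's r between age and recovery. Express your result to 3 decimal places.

0.919

n = 4, Σx = 252.2, Σy = 106.8, Σx² = 16833.38, Σy² = 2905.94, Σxy = 6940.57
nΣxy − ΣxΣy = 27762.28 − 26934.96 = 827.32
nΣx² − (Σx)² = 67333.52 − 63604.84 = 3728.68; nΣy² − (Σy)² = 11623.76 − 11406.24 = 217.52
r = 827.32 / √(3728.68 × 217.52) = 827.32 / 900.5901 ≈ 0.919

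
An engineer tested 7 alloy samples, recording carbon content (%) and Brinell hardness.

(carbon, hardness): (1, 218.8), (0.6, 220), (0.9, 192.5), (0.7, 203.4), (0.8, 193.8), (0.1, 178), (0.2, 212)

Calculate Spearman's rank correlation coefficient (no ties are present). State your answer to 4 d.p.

0.1786

Rank carbon: 7, 3, 6, 4, 5, 1, 2
Rank hardness: 6, 7, 2, 4, 3, 1, 5
d = rank(carbon) − rank(hardness): 1, -4, 4, 0, 2, 0, -3; Σd² = 46
ρ = 1 − 6Σd² / [n(n²−1)] = 1 − 6×46 / (7×48) = 1 − 276/336 ≈ 0.1786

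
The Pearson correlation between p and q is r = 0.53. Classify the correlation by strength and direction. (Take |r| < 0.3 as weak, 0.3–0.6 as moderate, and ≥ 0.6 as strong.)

moderate positive

r = 0.53 > 0 so the relationship is positive.
|r| = 0.53, which falls in the moderate range.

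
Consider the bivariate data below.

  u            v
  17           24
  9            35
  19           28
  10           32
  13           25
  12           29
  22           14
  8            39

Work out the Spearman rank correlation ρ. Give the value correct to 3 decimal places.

-0.929

Rank u: 6, 2, 7, 3, 5, 4, 8, 1
Rank v: 2, 7, 4, 6, 3, 5, 1, 8
d = rank(u) − rank(v): 4, -5, 3, -3, 2, -1, 7, -7; Σd² = 162
ρ = 1 − 6Σd² / [n(n²−1)] = 1 − 6×162 / (8×63) = 1 − 972/504 ≈ -0.929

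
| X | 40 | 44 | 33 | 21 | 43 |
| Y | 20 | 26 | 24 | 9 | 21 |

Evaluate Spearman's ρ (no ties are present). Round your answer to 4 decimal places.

0.7000

Rank X: 3, 5, 2, 1, 4
Rank Y: 2, 5, 4, 1, 3
d = rank(X) − rank(Y): 1, 0, -2, 0, 1; Σd² = 6
ρ = 1 − 6Σd² / [n(n²−1)] = 1 − 6×6 / (5×24) = 1 − 36/120 ≈ 0.7000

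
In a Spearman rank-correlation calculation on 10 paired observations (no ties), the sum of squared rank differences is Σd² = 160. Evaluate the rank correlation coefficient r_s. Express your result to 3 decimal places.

0.030

ρ = 1 − 6Σd² / [n(n²−1)] = 1 − 6×160 / (10×99)
  = 1 − 960/990 = 1 − 0.9697 ≈ 0.030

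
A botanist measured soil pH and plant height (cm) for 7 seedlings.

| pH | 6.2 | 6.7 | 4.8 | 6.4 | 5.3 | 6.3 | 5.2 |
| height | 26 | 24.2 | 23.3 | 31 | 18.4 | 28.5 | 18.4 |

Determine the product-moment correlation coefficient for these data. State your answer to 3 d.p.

n = 7, Σx = 40.9, Σy = 169.8, Σx² = 242.15, Σy² = 4254.9, Σxy = 1006.33
nΣxy − ΣxΣy = 7044.31 − 6944.82 = 99.49
nΣx² − (Σx)² = 1695.05 − 1672.81 = 22.24; nΣy² − (Σy)² = 29784.3 − 28832.04 = 952.26
r = 99.49 / √(22.24 × 952.26) = 99.49 / 145.5275 ≈ 0.684

0.684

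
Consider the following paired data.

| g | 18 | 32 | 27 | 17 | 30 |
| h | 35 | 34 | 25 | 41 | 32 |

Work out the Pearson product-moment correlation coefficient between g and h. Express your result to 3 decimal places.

n = 5, Σg = 124, Σh = 167, Σg² = 3266, Σh² = 5711, Σgh = 4050
nΣgh − ΣgΣh = 20250 − 20708 = -458
nΣg² − (Σg)² = 16330 − 15376 = 954; nΣh² − (Σh)² = 28555 − 27889 = 666
r = -458 / √(954 × 666) = -458 / 797.0972 ≈ -0.575

-0.575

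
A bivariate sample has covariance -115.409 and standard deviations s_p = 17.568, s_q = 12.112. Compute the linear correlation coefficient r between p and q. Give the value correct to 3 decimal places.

-0.542

r = Cov(p,q) / (s_p · s_q) = -115.409 / (17.568 × 12.112)
  = -115.409 / 212.7836 ≈ -0.542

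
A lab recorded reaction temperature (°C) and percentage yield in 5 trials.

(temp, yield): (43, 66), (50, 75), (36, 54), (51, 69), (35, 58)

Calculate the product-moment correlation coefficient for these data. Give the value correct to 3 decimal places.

0.926

n = 5, Σx = 215, Σy = 322, Σx² = 9471, Σy² = 21022, Σxy = 14081
nΣxy − ΣxΣy = 70405 − 69230 = 1175
nΣx² − (Σx)² = 47355 − 46225 = 1130; nΣy² − (Σy)² = 105110 − 103684 = 1426
r = 1175 / √(1130 × 1426) = 1175 / 1269.4014 ≈ 0.926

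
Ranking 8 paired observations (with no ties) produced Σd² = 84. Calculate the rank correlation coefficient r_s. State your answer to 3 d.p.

0.000

ρ = 1 − 6Σd² / [n(n²−1)] = 1 − 6×84 / (8×63)
  = 1 − 504/504 = 1 − 1.0000 ≈ 0.000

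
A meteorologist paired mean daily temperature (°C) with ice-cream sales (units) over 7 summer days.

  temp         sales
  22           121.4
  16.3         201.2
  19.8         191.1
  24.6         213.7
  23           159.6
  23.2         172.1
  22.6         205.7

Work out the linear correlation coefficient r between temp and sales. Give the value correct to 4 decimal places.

-0.1310

n = 7, Σx = 151.5, Σy = 1264.8, Σx² = 3324.89, Σy² = 234809.36, Σxy = 27303.5
nΣxy − ΣxΣy = 191124.5 − 191617.2 = -492.7
nΣx² − (Σx)² = 23274.23 − 22952.25 = 321.98; nΣy² − (Σy)² = 1643665.52 − 1599719.04 = 43946.48
r = -492.7 / √(321.98 × 43946.48) = -492.7 / 3761.6336 ≈ -0.1310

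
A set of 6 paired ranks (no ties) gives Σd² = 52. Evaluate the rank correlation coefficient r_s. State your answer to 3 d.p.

ρ = 1 − 6Σd² / [n(n²−1)] = 1 − 6×52 / (6×35)
  = 1 − 312/210 = 1 − 1.4857 ≈ -0.486

-0.486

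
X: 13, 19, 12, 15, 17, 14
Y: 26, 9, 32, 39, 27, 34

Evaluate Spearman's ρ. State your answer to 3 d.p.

Rank X: 2, 6, 1, 4, 5, 3
Rank Y: 2, 1, 4, 6, 3, 5
d = rank(X) − rank(Y): 0, 5, -3, -2, 2, -2; Σd² = 46
ρ = 1 − 6Σd² / [n(n²−1)] = 1 − 6×46 / (6×35) = 1 − 276/210 ≈ -0.314

-0.314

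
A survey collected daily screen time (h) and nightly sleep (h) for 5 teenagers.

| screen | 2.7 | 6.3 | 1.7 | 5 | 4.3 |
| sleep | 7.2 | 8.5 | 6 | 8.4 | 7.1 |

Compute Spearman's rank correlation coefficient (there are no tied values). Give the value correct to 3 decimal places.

0.900

Rank screen: 2, 5, 1, 4, 3
Rank sleep: 3, 5, 1, 4, 2
d = rank(screen) − rank(sleep): -1, 0, 0, 0, 1; Σd² = 2
ρ = 1 − 6Σd² / [n(n²−1)] = 1 − 6×2 / (5×24) = 1 − 12/120 ≈ 0.900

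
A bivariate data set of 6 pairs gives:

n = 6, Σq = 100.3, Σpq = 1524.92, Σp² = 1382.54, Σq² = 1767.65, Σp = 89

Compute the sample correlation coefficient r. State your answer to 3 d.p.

r = (nΣpq − ΣpΣq) / √[(nΣp² − (Σp)²)(nΣq² − (Σq)²)]
Numerator: 6×1524.92 − 89×100.3 = 222.82
Denominator: √[(8295.24 − 7921)(10605.9 − 10060.09)] = √[374.24 × 545.81] = 451.9557
r = 222.82 / 451.9557 ≈ 0.493

0.493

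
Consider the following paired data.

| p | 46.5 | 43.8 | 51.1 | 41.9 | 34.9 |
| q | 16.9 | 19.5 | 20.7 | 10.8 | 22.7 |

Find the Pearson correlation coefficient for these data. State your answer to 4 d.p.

n = 5, Σp = 218.2, Σq = 90.6, Σp² = 9665.52, Σq² = 1726.28, Σpq = 3942.47
nΣpq − ΣpΣq = 19712.35 − 19768.92 = -56.57
nΣp² − (Σp)² = 48327.6 − 47611.24 = 716.36; nΣq² − (Σq)² = 8631.4 − 8208.36 = 423.04
r = -56.57 / √(716.36 × 423.04) = -56.57 / 550.4988 ≈ -0.1028

-0.1028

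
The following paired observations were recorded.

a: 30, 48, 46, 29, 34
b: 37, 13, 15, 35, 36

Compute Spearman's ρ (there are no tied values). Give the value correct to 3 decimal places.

Rank a: 2, 5, 4, 1, 3
Rank b: 5, 1, 2, 3, 4
d = rank(a) − rank(b): -3, 4, 2, -2, -1; Σd² = 34
ρ = 1 − 6Σd² / [n(n²−1)] = 1 − 6×34 / (5×24) = 1 − 204/120 ≈ -0.700

-0.700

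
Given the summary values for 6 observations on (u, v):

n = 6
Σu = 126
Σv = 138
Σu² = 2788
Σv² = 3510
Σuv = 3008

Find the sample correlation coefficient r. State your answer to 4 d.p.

0.5036

r = (nΣuv − ΣuΣv) / √[(nΣu² − (Σu)²)(nΣv² − (Σv)²)]
Numerator: 6×3008 − 126×138 = 660
Denominator: √[(16728 − 15876)(21060 − 19044)] = √[852 × 2016] = 1310.5846
r = 660 / 1310.5846 ≈ 0.5036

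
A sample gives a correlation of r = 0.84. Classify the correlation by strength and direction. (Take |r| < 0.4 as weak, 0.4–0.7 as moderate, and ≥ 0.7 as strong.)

strong positive

r = 0.84 > 0 so the relationship is positive.
|r| = 0.84, which falls in the strong range.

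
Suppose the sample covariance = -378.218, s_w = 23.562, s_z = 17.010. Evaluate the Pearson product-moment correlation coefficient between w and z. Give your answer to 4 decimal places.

r = Cov(w,z) / (s_w · s_z) = -378.218 / (23.562 × 17.010)
  = -378.218 / 400.7896 ≈ -0.9437

-0.9437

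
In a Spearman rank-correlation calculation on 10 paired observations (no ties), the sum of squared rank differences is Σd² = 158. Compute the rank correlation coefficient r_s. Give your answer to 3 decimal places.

0.042

ρ = 1 − 6Σd² / [n(n²−1)] = 1 − 6×158 / (10×99)
  = 1 − 948/990 = 1 − 0.9576 ≈ 0.042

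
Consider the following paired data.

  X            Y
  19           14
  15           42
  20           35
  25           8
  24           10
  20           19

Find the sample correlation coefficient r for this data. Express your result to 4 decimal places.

n = 6, ΣX = 123, ΣY = 128, ΣX² = 2587, ΣY² = 3710, ΣXY = 2416
nΣXY − ΣXΣY = 14496 − 15744 = -1248
nΣX² − (ΣX)² = 15522 − 15129 = 393; nΣY² − (ΣY)² = 22260 − 16384 = 5876
r = -1248 / √(393 × 5876) = -1248 / 1519.6276 ≈ -0.8213

-0.8213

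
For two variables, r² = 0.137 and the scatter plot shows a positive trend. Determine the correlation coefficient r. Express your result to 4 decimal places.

0.3701

|r| = √0.137 = 0.3701
The association is positive, so r = 0.3701.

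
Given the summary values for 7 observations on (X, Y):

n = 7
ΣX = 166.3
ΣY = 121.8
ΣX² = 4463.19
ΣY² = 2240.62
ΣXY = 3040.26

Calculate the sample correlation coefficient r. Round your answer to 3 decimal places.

0.588

r = (nΣXY − ΣXΣY) / √[(nΣX² − (ΣX)²)(nΣY² − (ΣY)²)]
Numerator: 7×3040.26 − 166.3×121.8 = 1026.48
Denominator: √[(31242.33 − 27655.69)(15684.34 − 14835.24)] = √[3586.64 × 849.1] = 1745.1120
r = 1026.48 / 1745.1120 ≈ 0.588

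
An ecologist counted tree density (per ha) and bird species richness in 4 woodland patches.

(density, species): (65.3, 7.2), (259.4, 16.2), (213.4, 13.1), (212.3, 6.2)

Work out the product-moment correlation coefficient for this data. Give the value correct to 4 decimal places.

n = 4, Σx = 750.4, Σy = 42.7, Σx² = 162163.3, Σy² = 524.33, Σxy = 8784.24
nΣxy − ΣxΣy = 35136.96 − 32042.08 = 3094.88
nΣx² − (Σx)² = 648653.2 − 563100.16 = 85553.04; nΣy² − (Σy)² = 2097.32 − 1823.29 = 274.03
r = 3094.88 / √(85553.04 × 274.03) = 3094.88 / 4841.9107 ≈ 0.6392

0.6392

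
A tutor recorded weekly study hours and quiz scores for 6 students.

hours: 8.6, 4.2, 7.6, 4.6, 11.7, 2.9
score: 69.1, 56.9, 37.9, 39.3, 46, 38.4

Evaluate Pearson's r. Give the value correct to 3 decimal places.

0.256

n = 6, Σx = 39.6, Σy = 287.6, Σx² = 315.82, Σy² = 14583.88, Σxy = 1951.62
nΣxy − ΣxΣy = 11709.72 − 11388.96 = 320.76
nΣx² − (Σx)² = 1894.92 − 1568.16 = 326.76; nΣy² − (Σy)² = 87503.28 − 82713.76 = 4789.52
r = 320.76 / √(326.76 × 4789.52) = 320.76 / 1251.0090 ≈ 0.256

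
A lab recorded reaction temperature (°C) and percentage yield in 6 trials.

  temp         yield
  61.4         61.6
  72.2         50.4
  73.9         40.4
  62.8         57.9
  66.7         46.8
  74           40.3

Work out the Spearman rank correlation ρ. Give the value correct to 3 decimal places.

Rank temp: 1, 4, 5, 2, 3, 6
Rank yield: 6, 4, 2, 5, 3, 1
d = rank(temp) − rank(yield): -5, 0, 3, -3, 0, 5; Σd² = 68
ρ = 1 − 6Σd² / [n(n²−1)] = 1 − 6×68 / (6×35) = 1 − 408/210 ≈ -0.943

-0.943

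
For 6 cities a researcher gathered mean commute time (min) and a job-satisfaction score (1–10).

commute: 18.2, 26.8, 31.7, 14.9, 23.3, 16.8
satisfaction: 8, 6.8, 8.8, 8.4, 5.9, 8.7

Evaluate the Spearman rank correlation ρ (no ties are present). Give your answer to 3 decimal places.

Rank commute: 3, 5, 6, 1, 4, 2
Rank satisfaction: 3, 2, 6, 4, 1, 5
d = rank(commute) − rank(satisfaction): 0, 3, 0, -3, 3, -3; Σd² = 36
ρ = 1 − 6Σd² / [n(n²−1)] = 1 − 6×36 / (6×35) = 1 − 216/210 ≈ -0.029

-0.029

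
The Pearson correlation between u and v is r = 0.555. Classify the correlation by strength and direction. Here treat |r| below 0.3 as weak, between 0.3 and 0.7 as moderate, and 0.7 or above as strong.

moderate positive

r = 0.555 > 0 so the relationship is positive.
|r| = 0.555, which falls in the moderate range.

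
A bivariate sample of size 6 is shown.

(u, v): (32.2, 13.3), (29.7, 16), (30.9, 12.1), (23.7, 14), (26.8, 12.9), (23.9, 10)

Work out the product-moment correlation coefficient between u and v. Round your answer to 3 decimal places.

n = 6, Σu = 167.2, Σv = 78.3, Σu² = 4724.88, Σv² = 1041.71, Σuv = 2193.87
nΣuv − ΣuΣv = 13163.22 − 13091.76 = 71.46
nΣu² − (Σu)² = 28349.28 − 27955.84 = 393.44; nΣv² − (Σv)² = 6250.26 − 6130.89 = 119.37
r = 71.46 / √(393.44 × 119.37) = 71.46 / 216.7139 ≈ 0.330

0.330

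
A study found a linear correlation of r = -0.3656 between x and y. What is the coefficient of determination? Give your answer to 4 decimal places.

0.1337

r² = (-0.3656)² = 0.1337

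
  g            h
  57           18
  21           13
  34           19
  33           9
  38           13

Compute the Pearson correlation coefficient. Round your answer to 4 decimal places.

0.4711

n = 5, Σg = 183, Σh = 72, Σg² = 7379, Σh² = 1104, Σgh = 2736
nΣgh − ΣgΣh = 13680 − 13176 = 504
nΣg² − (Σg)² = 36895 − 33489 = 3406; nΣh² − (Σh)² = 5520 − 5184 = 336
r = 504 / √(3406 × 336) = 504 / 1069.7738 ≈ 0.4711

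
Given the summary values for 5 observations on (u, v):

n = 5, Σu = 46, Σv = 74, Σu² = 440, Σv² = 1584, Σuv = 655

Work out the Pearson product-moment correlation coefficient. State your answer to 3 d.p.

-0.285

r = (nΣuv − ΣuΣv) / √[(nΣu² − (Σu)²)(nΣv² − (Σv)²)]
Numerator: 5×655 − 46×74 = -129
Denominator: √[(2200 − 2116)(7920 − 5476)] = √[84 × 2444] = 453.0960
r = -129 / 453.0960 ≈ -0.285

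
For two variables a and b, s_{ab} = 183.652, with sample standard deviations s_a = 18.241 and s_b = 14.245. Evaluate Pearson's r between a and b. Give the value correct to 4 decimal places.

0.7068

r = Cov(a,b) / (s_a · s_b) = 183.652 / (18.241 × 14.245)
  = 183.652 / 259.8430 ≈ 0.7068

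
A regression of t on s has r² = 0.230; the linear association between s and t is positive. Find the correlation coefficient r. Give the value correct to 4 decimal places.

0.4796

|r| = √0.230 = 0.4796
The association is positive, so r = 0.4796.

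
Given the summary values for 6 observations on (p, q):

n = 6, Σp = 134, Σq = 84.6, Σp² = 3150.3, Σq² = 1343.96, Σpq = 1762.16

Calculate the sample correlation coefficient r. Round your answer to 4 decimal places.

-0.8245

r = (nΣpq − ΣpΣq) / √[(nΣp² − (Σp)²)(nΣq² − (Σq)²)]
Numerator: 6×1762.16 − 134×84.6 = -763.44
Denominator: √[(18901.8 − 17956)(8063.76 − 7157.16)] = √[945.8 × 906.6] = 925.9926
r = -763.44 / 925.9926 ≈ -0.8245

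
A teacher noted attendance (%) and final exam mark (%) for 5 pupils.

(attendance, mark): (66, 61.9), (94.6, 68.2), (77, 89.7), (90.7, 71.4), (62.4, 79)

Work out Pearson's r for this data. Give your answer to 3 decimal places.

-0.127

n = 5, Σx = 390.7, Σy = 370.2, Σx² = 31354.41, Σy² = 27867.9, Σxy = 28849.6
nΣxy − ΣxΣy = 144248 − 144637.14 = -389.14
nΣx² − (Σx)² = 156772.05 − 152646.49 = 4125.56; nΣy² − (Σy)² = 139339.5 − 137048.04 = 2291.46
r = -389.14 / √(4125.56 × 2291.46) = -389.14 / 3074.6635 ≈ -0.127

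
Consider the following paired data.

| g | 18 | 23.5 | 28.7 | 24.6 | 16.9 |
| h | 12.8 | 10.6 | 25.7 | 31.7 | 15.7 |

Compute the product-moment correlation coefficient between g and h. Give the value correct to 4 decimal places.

n = 5, Σg = 111.7, Σh = 96.5, Σg² = 2590.71, Σh² = 2188.07, Σgh = 2262.24
nΣgh − ΣgΣh = 11311.2 − 10779.05 = 532.15
nΣg² − (Σg)² = 12953.55 − 12476.89 = 476.66; nΣh² − (Σh)² = 10940.35 − 9312.25 = 1628.1
r = 532.15 / √(476.66 × 1628.1) = 532.15 / 880.9371 ≈ 0.6041

0.6041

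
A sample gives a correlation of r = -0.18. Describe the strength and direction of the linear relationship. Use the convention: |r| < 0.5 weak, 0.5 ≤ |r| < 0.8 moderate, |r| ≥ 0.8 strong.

weak negative

r = -0.18 < 0 so the relationship is negative.
|r| = 0.18, which falls in the weak range.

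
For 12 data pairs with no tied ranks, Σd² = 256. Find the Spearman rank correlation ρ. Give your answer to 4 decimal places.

ρ = 1 − 6Σd² / [n(n²−1)] = 1 − 6×256 / (12×143)
  = 1 − 1536/1716 = 1 − 0.89510 ≈ 0.1049

0.1049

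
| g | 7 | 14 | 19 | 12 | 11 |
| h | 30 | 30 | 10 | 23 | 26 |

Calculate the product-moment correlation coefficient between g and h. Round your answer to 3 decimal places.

n = 5, Σg = 63, Σh = 119, Σg² = 871, Σh² = 3105, Σgh = 1382
nΣgh − ΣgΣh = 6910 − 7497 = -587
nΣg² − (Σg)² = 4355 − 3969 = 386; nΣh² − (Σh)² = 15525 − 14161 = 1364
r = -587 / √(386 × 1364) = -587 / 725.6060 ≈ -0.809

-0.809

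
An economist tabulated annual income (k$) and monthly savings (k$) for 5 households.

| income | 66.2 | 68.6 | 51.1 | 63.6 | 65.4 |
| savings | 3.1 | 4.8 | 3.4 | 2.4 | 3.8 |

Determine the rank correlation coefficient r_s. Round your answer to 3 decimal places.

0.500

Rank income: 4, 5, 1, 2, 3
Rank savings: 2, 5, 3, 1, 4
d = rank(income) − rank(savings): 2, 0, -2, 1, -1; Σd² = 10
ρ = 1 − 6Σd² / [n(n²−1)] = 1 − 6×10 / (5×24) = 1 − 60/120 ≈ 0.500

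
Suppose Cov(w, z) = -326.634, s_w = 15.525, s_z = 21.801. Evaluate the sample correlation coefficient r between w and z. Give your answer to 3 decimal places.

-0.965

r = Cov(w,z) / (s_w · s_z) = -326.634 / (15.525 × 21.801)
  = -326.634 / 338.4605 ≈ -0.965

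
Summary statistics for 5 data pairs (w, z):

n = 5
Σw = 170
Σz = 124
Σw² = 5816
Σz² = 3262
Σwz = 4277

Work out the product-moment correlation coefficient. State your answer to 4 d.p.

0.7439

r = (nΣwz − ΣwΣz) / √[(nΣw² − (Σw)²)(nΣz² − (Σz)²)]
Numerator: 5×4277 − 170×124 = 305
Denominator: √[(29080 − 28900)(16310 − 15376)] = √[180 × 934] = 410.0244
r = 305 / 410.0244 ≈ 0.7439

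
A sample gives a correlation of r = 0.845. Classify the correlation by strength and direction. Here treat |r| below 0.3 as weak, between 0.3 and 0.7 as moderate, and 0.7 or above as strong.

strong positive

r = 0.845 > 0 so the relationship is positive.
|r| = 0.845, which falls in the strong range.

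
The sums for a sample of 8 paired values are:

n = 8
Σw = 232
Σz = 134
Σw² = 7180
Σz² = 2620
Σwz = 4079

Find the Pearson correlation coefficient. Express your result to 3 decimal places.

r = (nΣwz − ΣwΣz) / √[(nΣw² − (Σw)²)(nΣz² − (Σz)²)]
Numerator: 8×4079 − 232×134 = 1544
Denominator: √[(57440 − 53824)(20960 − 17956)] = √[3616 × 3004] = 3295.8252
r = 1544 / 3295.8252 ≈ 0.468

0.468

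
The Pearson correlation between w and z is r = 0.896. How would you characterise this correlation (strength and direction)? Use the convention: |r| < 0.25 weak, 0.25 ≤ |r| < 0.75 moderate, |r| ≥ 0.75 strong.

strong positive

r = 0.896 > 0 so the relationship is positive.
|r| = 0.896, which falls in the strong range.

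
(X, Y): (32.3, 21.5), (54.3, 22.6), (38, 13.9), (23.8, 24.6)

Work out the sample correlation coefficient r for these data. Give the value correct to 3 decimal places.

n = 4, ΣX = 148.4, ΣY = 82.6, ΣX² = 6002.22, ΣY² = 1771.38, ΣXY = 3035.31
nΣXY − ΣXΣY = 12141.24 − 12257.84 = -116.6
nΣX² − (ΣX)² = 24008.88 − 22022.56 = 1986.32; nΣY² − (ΣY)² = 7085.52 − 6822.76 = 262.76
r = -116.6 / √(1986.32 × 262.76) = -116.6 / 722.4441 ≈ -0.161

-0.161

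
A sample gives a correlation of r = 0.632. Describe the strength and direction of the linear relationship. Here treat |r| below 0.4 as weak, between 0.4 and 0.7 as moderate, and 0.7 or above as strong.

r = 0.632 > 0 so the relationship is positive.
|r| = 0.632, which falls in the moderate range.

moderate positive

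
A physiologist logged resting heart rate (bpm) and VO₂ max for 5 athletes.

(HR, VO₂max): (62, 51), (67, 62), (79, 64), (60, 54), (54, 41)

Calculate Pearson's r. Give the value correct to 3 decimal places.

n = 5, Σx = 322, Σy = 272, Σx² = 21090, Σy² = 15138, Σxy = 17826
nΣxy − ΣxΣy = 89130 − 87584 = 1546
nΣx² − (Σx)² = 105450 − 103684 = 1766; nΣy² − (Σy)² = 75690 − 73984 = 1706
r = 1546 / √(1766 × 1706) = 1546 / 1735.7408 ≈ 0.891

0.891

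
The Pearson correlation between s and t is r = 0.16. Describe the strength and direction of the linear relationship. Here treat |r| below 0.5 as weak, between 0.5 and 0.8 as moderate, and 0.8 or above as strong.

r = 0.16 > 0 so the relationship is positive.
|r| = 0.16, which falls in the weak range.

weak positive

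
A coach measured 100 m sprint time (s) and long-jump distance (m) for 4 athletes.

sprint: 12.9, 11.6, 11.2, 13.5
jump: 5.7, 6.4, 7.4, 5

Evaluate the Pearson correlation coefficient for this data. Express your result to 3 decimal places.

-0.964

n = 4, Σx = 49.2, Σy = 24.5, Σx² = 608.66, Σy² = 153.21, Σxy = 298.15
nΣxy − ΣxΣy = 1192.6 − 1205.4 = -12.8
nΣx² − (Σx)² = 2434.64 − 2420.64 = 14; nΣy² − (Σy)² = 612.84 − 600.25 = 12.59
r = -12.8 / √(14 × 12.59) = -12.8 / 13.2763 ≈ -0.964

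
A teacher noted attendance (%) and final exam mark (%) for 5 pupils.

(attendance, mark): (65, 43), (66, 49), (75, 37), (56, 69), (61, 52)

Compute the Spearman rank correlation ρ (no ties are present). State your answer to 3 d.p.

-0.900

Rank attendance: 3, 4, 5, 1, 2
Rank mark: 2, 3, 1, 5, 4
d = rank(attendance) − rank(mark): 1, 1, 4, -4, -2; Σd² = 38
ρ = 1 − 6Σd² / [n(n²−1)] = 1 − 6×38 / (5×24) = 1 − 228/120 ≈ -0.900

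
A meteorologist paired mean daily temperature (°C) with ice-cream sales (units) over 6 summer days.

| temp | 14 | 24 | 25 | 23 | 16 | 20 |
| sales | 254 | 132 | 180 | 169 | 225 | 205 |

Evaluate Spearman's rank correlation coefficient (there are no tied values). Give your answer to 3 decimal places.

-0.829

Rank temp: 1, 5, 6, 4, 2, 3
Rank sales: 6, 1, 3, 2, 5, 4
d = rank(temp) − rank(sales): -5, 4, 3, 2, -3, -1; Σd² = 64
ρ = 1 − 6Σd² / [n(n²−1)] = 1 − 6×64 / (6×35) = 1 − 384/210 ≈ -0.829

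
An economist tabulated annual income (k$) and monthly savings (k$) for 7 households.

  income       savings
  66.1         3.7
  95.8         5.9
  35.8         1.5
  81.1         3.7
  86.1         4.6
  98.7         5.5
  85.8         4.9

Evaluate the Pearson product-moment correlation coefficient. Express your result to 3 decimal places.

0.964

n = 7, Σx = 549.4, Σy = 29.8, Σx² = 45922.24, Σy² = 139.86, Σxy = 2522.89
nΣxy − ΣxΣy = 17660.23 − 16372.12 = 1288.11
nΣx² − (Σx)² = 321455.68 − 301840.36 = 19615.32; nΣy² − (Σy)² = 979.02 − 888.04 = 90.98
r = 1288.11 / √(19615.32 × 90.98) = 1288.11 / 1335.8899 ≈ 0.964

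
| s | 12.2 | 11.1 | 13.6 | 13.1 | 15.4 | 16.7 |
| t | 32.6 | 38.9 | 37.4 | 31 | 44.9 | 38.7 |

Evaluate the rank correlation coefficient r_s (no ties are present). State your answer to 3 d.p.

0.257

Rank s: 2, 1, 4, 3, 5, 6
Rank t: 2, 5, 3, 1, 6, 4
d = rank(s) − rank(t): 0, -4, 1, 2, -1, 2; Σd² = 26
ρ = 1 − 6Σd² / [n(n²−1)] = 1 − 6×26 / (6×35) = 1 − 156/210 ≈ 0.257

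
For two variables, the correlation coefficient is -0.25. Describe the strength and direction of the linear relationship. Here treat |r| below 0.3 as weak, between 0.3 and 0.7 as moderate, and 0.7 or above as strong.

r = -0.25 < 0 so the relationship is negative.
|r| = 0.25, which falls in the weak range.

weak negative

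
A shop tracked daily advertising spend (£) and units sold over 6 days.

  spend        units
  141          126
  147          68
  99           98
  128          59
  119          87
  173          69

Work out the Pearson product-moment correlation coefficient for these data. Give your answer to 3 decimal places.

-0.281

n = 6, Σx = 807, Σy = 507, Σx² = 111765, Σy² = 45915, Σxy = 67306
nΣxy − ΣxΣy = 403836 − 409149 = -5313
nΣx² − (Σx)² = 670590 − 651249 = 19341; nΣy² − (Σy)² = 275490 − 257049 = 18441
r = -5313 / √(19341 × 18441) = -5313 / 18885.6395 ≈ -0.281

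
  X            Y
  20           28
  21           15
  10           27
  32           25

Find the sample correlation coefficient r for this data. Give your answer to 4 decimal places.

n = 4, ΣX = 83, ΣY = 95, ΣX² = 1965, ΣY² = 2363, ΣXY = 1945
nΣXY − ΣXΣY = 7780 − 7885 = -105
nΣX² − (ΣX)² = 7860 − 6889 = 971; nΣY² − (ΣY)² = 9452 − 9025 = 427
r = -105 / √(971 × 427) = -105 / 643.9076 ≈ -0.1631

-0.1631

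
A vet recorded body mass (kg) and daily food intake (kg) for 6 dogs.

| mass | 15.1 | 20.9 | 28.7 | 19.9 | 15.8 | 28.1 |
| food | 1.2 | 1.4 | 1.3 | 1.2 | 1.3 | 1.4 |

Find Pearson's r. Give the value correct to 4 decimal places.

n = 6, Σx = 128.5, Σy = 7.8, Σx² = 2923.77, Σy² = 10.18, Σxy = 168.45
nΣxy − ΣxΣy = 1010.7 − 1002.3 = 8.4
nΣx² − (Σx)² = 17542.62 − 16512.25 = 1030.37; nΣy² − (Σy)² = 61.08 − 60.84 = 0.24
r = 8.4 / √(1030.37 × 0.24) = 8.4 / 15.7254 ≈ 0.5342

0.5342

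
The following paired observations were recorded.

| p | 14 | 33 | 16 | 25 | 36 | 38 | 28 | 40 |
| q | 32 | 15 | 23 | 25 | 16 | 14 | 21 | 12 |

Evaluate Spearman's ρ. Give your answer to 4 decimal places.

Rank p: 1, 5, 2, 3, 6, 7, 4, 8
Rank q: 8, 3, 6, 7, 4, 2, 5, 1
d = rank(p) − rank(q): -7, 2, -4, -4, 2, 5, -1, 7; Σd² = 164
ρ = 1 − 6Σd² / [n(n²−1)] = 1 − 6×164 / (8×63) = 1 − 984/504 ≈ -0.9524

-0.9524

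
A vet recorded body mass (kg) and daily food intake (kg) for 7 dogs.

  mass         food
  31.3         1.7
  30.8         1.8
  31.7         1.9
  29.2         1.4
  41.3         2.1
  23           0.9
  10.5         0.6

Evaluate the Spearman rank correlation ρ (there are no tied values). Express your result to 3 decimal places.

Rank mass: 5, 4, 6, 3, 7, 2, 1
Rank food: 4, 5, 6, 3, 7, 2, 1
d = rank(mass) − rank(food): 1, -1, 0, 0, 0, 0, 0; Σd² = 2
ρ = 1 − 6Σd² / [n(n²−1)] = 1 − 6×2 / (7×48) = 1 − 12/336 ≈ 0.964

0.964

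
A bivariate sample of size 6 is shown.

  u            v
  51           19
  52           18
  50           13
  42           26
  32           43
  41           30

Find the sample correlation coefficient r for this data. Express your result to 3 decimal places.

n = 6, Σu = 268, Σv = 149, Σu² = 12274, Σv² = 4279, Σuv = 6253
nΣuv − ΣuΣv = 37518 − 39932 = -2414
nΣu² − (Σu)² = 73644 − 71824 = 1820; nΣv² − (Σv)² = 25674 − 22201 = 3473
r = -2414 / √(1820 × 3473) = -2414 / 2514.1321 ≈ -0.960

-0.960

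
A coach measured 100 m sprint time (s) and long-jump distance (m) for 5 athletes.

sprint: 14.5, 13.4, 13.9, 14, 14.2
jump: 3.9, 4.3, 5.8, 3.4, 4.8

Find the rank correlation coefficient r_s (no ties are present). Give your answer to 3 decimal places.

-0.300

Rank sprint: 5, 1, 2, 3, 4
Rank jump: 2, 3, 5, 1, 4
d = rank(sprint) − rank(jump): 3, -2, -3, 2, 0; Σd² = 26
ρ = 1 − 6Σd² / [n(n²−1)] = 1 − 6×26 / (5×24) = 1 − 156/120 ≈ -0.300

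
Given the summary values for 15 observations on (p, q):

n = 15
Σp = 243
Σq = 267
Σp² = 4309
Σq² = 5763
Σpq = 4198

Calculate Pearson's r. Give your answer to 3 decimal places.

-0.208

r = (nΣpq − ΣpΣq) / √[(nΣp² − (Σp)²)(nΣq² − (Σq)²)]
Numerator: 15×4198 − 243×267 = -1911
Denominator: √[(64635 − 59049)(86445 − 71289)] = √[5586 × 15156] = 9201.1638
r = -1911 / 9201.1638 ≈ -0.208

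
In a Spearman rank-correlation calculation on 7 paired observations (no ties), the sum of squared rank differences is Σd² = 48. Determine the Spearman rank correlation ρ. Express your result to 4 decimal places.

0.1429

ρ = 1 − 6Σd² / [n(n²−1)] = 1 − 6×48 / (7×48)
  = 1 − 288/336 = 1 − 0.85714 ≈ 0.1429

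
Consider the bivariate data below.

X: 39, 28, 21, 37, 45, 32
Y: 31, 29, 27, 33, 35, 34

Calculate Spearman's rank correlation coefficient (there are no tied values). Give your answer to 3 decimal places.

Rank X: 5, 2, 1, 4, 6, 3
Rank Y: 3, 2, 1, 4, 6, 5
d = rank(X) − rank(Y): 2, 0, 0, 0, 0, -2; Σd² = 8
ρ = 1 − 6Σd² / [n(n²−1)] = 1 − 6×8 / (6×35) = 1 − 48/210 ≈ 0.771

0.771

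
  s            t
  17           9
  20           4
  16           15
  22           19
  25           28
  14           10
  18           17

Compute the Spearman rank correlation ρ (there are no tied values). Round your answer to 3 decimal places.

Rank s: 3, 5, 2, 6, 7, 1, 4
Rank t: 2, 1, 4, 6, 7, 3, 5
d = rank(s) − rank(t): 1, 4, -2, 0, 0, -2, -1; Σd² = 26
ρ = 1 − 6Σd² / [n(n²−1)] = 1 − 6×26 / (7×48) = 1 − 156/336 ≈ 0.536

0.536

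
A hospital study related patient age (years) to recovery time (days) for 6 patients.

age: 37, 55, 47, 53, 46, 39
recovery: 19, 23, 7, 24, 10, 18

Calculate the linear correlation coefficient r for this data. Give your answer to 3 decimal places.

0.273

n = 6, Σx = 277, Σy = 101, Σx² = 13049, Σy² = 1939, Σxy = 4731
nΣxy − ΣxΣy = 28386 − 27977 = 409
nΣx² − (Σx)² = 78294 − 76729 = 1565; nΣy² − (Σy)² = 11634 − 10201 = 1433
r = 409 / √(1565 × 1433) = 409 / 1497.5463 ≈ 0.273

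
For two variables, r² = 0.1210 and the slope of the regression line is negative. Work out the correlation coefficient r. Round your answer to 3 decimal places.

-0.348

|r| = √0.1210 = 0.348
The association is negative, so r = −0.348.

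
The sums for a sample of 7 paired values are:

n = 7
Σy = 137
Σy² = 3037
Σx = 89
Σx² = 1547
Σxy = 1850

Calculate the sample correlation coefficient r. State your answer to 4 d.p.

0.2813

r = (nΣxy − ΣxΣy) / √[(nΣx² − (Σx)²)(nΣy² − (Σy)²)]
Numerator: 7×1850 − 89×137 = 757
Denominator: √[(10829 − 7921)(21259 − 18769)] = √[2908 × 2490] = 2690.8958
r = 757 / 2690.8958 ≈ 0.2813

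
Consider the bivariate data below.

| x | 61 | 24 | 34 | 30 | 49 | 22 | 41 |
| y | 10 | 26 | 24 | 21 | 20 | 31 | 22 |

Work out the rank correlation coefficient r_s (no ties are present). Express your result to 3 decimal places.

Rank x: 7, 2, 4, 3, 6, 1, 5
Rank y: 1, 6, 5, 3, 2, 7, 4
d = rank(x) − rank(y): 6, -4, -1, 0, 4, -6, 1; Σd² = 106
ρ = 1 − 6Σd² / [n(n²−1)] = 1 − 6×106 / (7×48) = 1 − 636/336 ≈ -0.893

-0.893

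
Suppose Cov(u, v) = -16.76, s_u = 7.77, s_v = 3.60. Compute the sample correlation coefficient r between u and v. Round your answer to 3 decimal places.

-0.599

r = Cov(u,v) / (s_u · s_v) = -16.76 / (7.77 × 3.60)
  = -16.76 / 27.9720 ≈ -0.599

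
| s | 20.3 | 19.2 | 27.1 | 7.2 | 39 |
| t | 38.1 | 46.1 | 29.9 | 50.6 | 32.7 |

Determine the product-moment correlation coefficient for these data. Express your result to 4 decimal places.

n = 5, Σs = 112.8, Σt = 197.4, Σs² = 3087.98, Σt² = 8100.48, Σst = 4108.46
nΣst − ΣsΣt = 20542.3 − 22266.72 = -1724.42
nΣs² − (Σs)² = 15439.9 − 12723.84 = 2716.06; nΣt² − (Σt)² = 40502.4 − 38966.76 = 1535.64
r = -1724.42 / √(2716.06 × 1535.64) = -1724.42 / 2042.2758 ≈ -0.8444

-0.8444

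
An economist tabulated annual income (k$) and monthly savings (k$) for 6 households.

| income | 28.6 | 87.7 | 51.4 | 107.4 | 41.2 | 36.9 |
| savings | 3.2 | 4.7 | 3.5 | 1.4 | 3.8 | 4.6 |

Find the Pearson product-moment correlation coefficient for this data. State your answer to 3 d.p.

n = 6, Σx = 353.2, Σy = 21.2, Σx² = 25745.02, Σy² = 82.14, Σxy = 1160.27
nΣxy − ΣxΣy = 6961.62 − 7487.84 = -526.22
nΣx² − (Σx)² = 154470.12 − 124750.24 = 29719.88; nΣy² − (Σy)² = 492.84 − 449.44 = 43.4
r = -526.22 / √(29719.88 × 43.4) = -526.22 / 1135.7125 ≈ -0.463

-0.463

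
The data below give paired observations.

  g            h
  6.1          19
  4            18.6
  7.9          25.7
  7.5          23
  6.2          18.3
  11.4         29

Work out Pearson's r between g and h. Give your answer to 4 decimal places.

0.9179

n = 6, Σg = 43.1, Σh = 133.6, Σg² = 340.27, Σh² = 3072.34, Σgh = 1009.89
nΣgh − ΣgΣh = 6059.34 − 5758.16 = 301.18
nΣg² − (Σg)² = 2041.62 − 1857.61 = 184.01; nΣh² − (Σh)² = 18434.04 − 17848.96 = 585.08
r = 301.18 / √(184.01 × 585.08) = 301.18 / 328.1167 ≈ 0.9179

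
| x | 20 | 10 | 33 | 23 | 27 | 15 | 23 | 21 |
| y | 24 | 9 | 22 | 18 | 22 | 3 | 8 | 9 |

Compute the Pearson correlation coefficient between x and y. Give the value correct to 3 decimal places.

n = 8, Σx = 172, Σy = 115, Σx² = 4042, Σy² = 2103, Σxy = 2722
nΣxy − ΣxΣy = 21776 − 19780 = 1996
nΣx² − (Σx)² = 32336 − 29584 = 2752; nΣy² − (Σy)² = 16824 − 13225 = 3599
r = 1996 / √(2752 × 3599) = 1996 / 3147.1333 ≈ 0.634

0.634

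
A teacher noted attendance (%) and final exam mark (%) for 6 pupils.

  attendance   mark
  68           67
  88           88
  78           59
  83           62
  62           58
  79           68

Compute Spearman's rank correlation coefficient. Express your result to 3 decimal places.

Rank attendance: 2, 6, 3, 5, 1, 4
Rank mark: 4, 6, 2, 3, 1, 5
d = rank(attendance) − rank(mark): -2, 0, 1, 2, 0, -1; Σd² = 10
ρ = 1 − 6Σd² / [n(n²−1)] = 1 − 6×10 / (6×35) = 1 − 60/210 ≈ 0.714

0.714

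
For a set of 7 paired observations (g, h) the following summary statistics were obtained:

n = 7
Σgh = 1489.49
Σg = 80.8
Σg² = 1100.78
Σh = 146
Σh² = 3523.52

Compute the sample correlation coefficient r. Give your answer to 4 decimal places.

r = (nΣgh − ΣgΣh) / √[(nΣg² − (Σg)²)(nΣh² − (Σh)²)]
Numerator: 7×1489.49 − 80.8×146 = -1370.37
Denominator: √[(7705.46 − 6528.64)(24664.64 − 21316)] = √[1176.82 × 3348.64] = 1985.1314
r = -1370.37 / 1985.1314 ≈ -0.6903

-0.6903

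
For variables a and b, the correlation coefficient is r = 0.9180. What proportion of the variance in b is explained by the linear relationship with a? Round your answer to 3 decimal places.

r² = (0.9180)² = 0.843

0.843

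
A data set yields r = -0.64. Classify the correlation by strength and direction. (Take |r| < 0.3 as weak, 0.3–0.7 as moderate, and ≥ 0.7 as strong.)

moderate negative

r = -0.64 < 0 so the relationship is negative.
|r| = 0.64, which falls in the moderate range.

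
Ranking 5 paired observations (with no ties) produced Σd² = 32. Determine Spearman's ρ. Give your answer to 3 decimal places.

ρ = 1 − 6Σd² / [n(n²−1)] = 1 − 6×32 / (5×24)
  = 1 − 192/120 = 1 − 1.6000 ≈ -0.600

-0.600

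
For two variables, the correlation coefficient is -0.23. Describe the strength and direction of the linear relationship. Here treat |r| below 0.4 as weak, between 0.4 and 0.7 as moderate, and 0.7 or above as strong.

weak negative

r = -0.23 < 0 so the relationship is negative.
|r| = 0.23, which falls in the weak range.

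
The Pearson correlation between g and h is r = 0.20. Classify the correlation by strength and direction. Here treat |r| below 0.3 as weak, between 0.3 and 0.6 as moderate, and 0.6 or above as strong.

r = 0.20 > 0 so the relationship is positive.
|r| = 0.20, which falls in the weak range.

weak positive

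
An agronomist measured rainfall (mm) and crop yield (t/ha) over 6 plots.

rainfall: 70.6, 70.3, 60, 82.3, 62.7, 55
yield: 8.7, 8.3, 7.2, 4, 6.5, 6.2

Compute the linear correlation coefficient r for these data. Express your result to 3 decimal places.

n = 6, Σx = 400.9, Σy = 40.9, Σx² = 27256.03, Σy² = 293.11, Σxy = 2707.46
nΣxy − ΣxΣy = 16244.76 − 16396.81 = -152.05
nΣx² − (Σx)² = 163536.18 − 160720.81 = 2815.37; nΣy² − (Σy)² = 1758.66 − 1672.81 = 85.85
r = -152.05 / √(2815.37 × 85.85) = -152.05 / 491.6294 ≈ -0.309

-0.309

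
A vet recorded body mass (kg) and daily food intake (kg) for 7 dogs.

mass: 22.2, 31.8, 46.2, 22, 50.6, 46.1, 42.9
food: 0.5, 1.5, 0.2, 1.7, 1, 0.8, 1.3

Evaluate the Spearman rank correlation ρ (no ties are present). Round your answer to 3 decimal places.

Rank mass: 2, 3, 6, 1, 7, 5, 4
Rank food: 2, 6, 1, 7, 4, 3, 5
d = rank(mass) − rank(food): 0, -3, 5, -6, 3, 2, -1; Σd² = 84
ρ = 1 − 6Σd² / [n(n²−1)] = 1 − 6×84 / (7×48) = 1 − 504/336 ≈ -0.500

-0.500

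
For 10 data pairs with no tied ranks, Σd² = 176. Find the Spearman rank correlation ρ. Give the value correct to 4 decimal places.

ρ = 1 − 6Σd² / [n(n²−1)] = 1 − 6×176 / (10×99)
  = 1 − 1056/990 = 1 − 1.06667 ≈ -0.0667

-0.0667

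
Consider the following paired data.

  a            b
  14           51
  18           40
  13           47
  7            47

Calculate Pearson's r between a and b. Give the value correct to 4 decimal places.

-0.4970

n = 4, Σa = 52, Σb = 185, Σa² = 738, Σb² = 8619, Σab = 2374
nΣab − ΣaΣb = 9496 − 9620 = -124
nΣa² − (Σa)² = 2952 − 2704 = 248; nΣb² − (Σb)² = 34476 − 34225 = 251
r = -124 / √(248 × 251) = -124 / 249.4955 ≈ -0.4970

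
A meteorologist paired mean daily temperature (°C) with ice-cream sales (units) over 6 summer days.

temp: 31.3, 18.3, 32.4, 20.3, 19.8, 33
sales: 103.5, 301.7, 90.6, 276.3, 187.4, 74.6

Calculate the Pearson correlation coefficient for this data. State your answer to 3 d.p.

n = 6, Σx = 155.1, Σy = 1034.1, Σx² = 4257.47, Σy² = 226969.11, Σxy = 23477.31
nΣxy − ΣxΣy = 140863.86 − 160388.91 = -19525.05
nΣx² − (Σx)² = 25544.82 − 24056.01 = 1488.81; nΣy² − (Σy)² = 1361814.66 − 1069362.81 = 292451.85
r = -19525.05 / √(1488.81 × 292451.85) = -19525.05 / 20866.3662 ≈ -0.936

-0.936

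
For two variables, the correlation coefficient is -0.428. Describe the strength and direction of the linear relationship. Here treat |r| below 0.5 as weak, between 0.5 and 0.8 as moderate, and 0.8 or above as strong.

r = -0.428 < 0 so the relationship is negative.
|r| = 0.428, which falls in the weak range.

weak negative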